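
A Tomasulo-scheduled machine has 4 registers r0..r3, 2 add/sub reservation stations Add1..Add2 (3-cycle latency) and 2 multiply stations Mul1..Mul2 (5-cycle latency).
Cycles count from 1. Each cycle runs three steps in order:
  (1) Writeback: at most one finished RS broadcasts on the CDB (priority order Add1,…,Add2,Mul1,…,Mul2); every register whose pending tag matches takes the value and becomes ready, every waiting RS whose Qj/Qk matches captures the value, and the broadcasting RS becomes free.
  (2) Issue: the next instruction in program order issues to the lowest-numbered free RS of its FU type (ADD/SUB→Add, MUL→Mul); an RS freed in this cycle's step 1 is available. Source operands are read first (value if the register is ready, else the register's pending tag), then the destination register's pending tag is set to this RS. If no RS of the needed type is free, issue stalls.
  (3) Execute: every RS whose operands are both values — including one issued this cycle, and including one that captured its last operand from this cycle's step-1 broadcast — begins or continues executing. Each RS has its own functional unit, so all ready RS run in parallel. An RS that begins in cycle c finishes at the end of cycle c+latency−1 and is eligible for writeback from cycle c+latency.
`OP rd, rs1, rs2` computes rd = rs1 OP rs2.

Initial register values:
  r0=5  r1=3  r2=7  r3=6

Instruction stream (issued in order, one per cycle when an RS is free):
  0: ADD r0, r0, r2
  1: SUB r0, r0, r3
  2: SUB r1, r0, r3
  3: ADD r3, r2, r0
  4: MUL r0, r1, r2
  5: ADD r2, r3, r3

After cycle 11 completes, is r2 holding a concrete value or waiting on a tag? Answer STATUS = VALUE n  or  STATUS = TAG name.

STATUS = TAG Add1

  c1: issue ADD r0<-Add1  regs: r0:Add1,r1:3,r2:7,r3:6
  c2: issue SUB r0<-Add2  regs: r0:Add2,r1:3,r2:7,r3:6
  c3: stall  regs: r0:Add2,r1:3,r2:7,r3:6
  c4: CDB Add1=12; issue SUB r1<-Add1  regs: r0:Add2,r1:Add1,r2:7,r3:6
  c5: stall  regs: r0:Add2,r1:Add1,r2:7,r3:6
  c6: stall  regs: r0:Add2,r1:Add1,r2:7,r3:6
  c7: CDB Add2=6; issue ADD r3<-Add2  regs: r0:6,r1:Add1,r2:7,r3:Add2
  c8: issue MUL r0<-Mul1  regs: r0:Mul1,r1:Add1,r2:7,r3:Add2
  c9: stall  regs: r0:Mul1,r1:Add1,r2:7,r3:Add2
  c10: CDB Add1=0; issue ADD r2<-Add1  regs: r0:Mul1,r1:0,r2:Add1,r3:Add2
  c11: CDB Add2=13  regs: r0:Mul1,r1:0,r2:Add1,r3:13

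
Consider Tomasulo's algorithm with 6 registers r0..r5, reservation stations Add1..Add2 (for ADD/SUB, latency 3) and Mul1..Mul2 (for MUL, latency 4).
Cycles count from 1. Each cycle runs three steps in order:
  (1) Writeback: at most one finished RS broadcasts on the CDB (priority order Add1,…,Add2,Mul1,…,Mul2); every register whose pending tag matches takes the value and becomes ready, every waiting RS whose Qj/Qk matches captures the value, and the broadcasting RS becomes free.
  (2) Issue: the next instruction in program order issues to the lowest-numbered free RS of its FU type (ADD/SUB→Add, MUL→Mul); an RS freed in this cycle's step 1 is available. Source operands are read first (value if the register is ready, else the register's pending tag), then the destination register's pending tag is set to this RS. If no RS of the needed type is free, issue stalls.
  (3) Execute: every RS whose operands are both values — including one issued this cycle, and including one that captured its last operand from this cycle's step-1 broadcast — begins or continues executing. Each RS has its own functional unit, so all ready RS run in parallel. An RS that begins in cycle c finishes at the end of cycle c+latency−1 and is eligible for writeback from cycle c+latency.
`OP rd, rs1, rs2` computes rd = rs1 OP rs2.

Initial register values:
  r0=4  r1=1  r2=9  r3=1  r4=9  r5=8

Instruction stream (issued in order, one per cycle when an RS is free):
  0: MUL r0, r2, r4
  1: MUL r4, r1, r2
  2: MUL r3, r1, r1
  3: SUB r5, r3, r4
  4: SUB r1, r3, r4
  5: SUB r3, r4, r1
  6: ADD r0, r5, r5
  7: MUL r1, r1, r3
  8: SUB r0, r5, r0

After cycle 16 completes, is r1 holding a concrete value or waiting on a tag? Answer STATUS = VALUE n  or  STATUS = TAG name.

STATUS = TAG Mul1

cycle 1: issue MUL r0<-Mul1 // r0:Mul1,r1:1,r2:9,r3:1,r4:9,r5:8
cycle 2: issue MUL r4<-Mul2 // r0:Mul1,r1:1,r2:9,r3:1,r4:Mul2,r5:8
cycle 3: stall // r0:Mul1,r1:1,r2:9,r3:1,r4:Mul2,r5:8
cycle 4: stall // r0:Mul1,r1:1,r2:9,r3:1,r4:Mul2,r5:8
cycle 5: CDB Mul1=81; issue MUL r3<-Mul1 // r0:81,r1:1,r2:9,r3:Mul1,r4:Mul2,r5:8
cycle 6: CDB Mul2=9; issue SUB r5<-Add1 // r0:81,r1:1,r2:9,r3:Mul1,r4:9,r5:Add1
cycle 7: issue SUB r1<-Add2 // r0:81,r1:Add2,r2:9,r3:Mul1,r4:9,r5:Add1
cycle 8: stall // r0:81,r1:Add2,r2:9,r3:Mul1,r4:9,r5:Add1
cycle 9: CDB Mul1=1; stall // r0:81,r1:Add2,r2:9,r3:1,r4:9,r5:Add1
cycle 10: stall // r0:81,r1:Add2,r2:9,r3:1,r4:9,r5:Add1
cycle 11: stall // r0:81,r1:Add2,r2:9,r3:1,r4:9,r5:Add1
cycle 12: CDB Add1=-8; issue SUB r3<-Add1 // r0:81,r1:Add2,r2:9,r3:Add1,r4:9,r5:-8
cycle 13: CDB Add2=-8; issue ADD r0<-Add2 // r0:Add2,r1:-8,r2:9,r3:Add1,r4:9,r5:-8
cycle 14: issue MUL r1<-Mul1 // r0:Add2,r1:Mul1,r2:9,r3:Add1,r4:9,r5:-8
cycle 15: stall // r0:Add2,r1:Mul1,r2:9,r3:Add1,r4:9,r5:-8
cycle 16: CDB Add1=17; issue SUB r0<-Add1 // r0:Add1,r1:Mul1,r2:9,r3:17,r4:9,r5:-8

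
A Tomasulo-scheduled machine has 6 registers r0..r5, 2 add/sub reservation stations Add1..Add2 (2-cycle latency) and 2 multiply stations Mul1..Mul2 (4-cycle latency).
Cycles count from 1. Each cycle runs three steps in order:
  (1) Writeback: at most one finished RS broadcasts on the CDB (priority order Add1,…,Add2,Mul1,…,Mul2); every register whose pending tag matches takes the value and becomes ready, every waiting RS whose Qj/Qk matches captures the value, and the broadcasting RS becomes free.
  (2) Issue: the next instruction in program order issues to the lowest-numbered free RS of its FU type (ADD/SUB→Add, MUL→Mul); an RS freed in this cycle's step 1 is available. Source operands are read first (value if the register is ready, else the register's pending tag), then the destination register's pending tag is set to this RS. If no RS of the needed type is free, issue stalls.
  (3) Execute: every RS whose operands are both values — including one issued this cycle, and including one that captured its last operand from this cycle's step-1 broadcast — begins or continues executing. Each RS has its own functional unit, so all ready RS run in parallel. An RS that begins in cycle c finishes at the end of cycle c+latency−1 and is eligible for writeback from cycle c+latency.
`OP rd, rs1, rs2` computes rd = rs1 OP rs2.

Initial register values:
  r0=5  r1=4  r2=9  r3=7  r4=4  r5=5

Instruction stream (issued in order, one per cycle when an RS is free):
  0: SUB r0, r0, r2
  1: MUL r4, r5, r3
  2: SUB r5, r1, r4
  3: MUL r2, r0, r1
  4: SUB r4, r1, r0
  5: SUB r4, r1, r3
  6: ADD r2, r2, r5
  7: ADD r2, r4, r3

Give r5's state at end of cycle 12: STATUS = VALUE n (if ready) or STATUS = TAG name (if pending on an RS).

STATUS = VALUE -31

c1: issue SUB r0<-Add1 | r0:Add1,r1:4,r2:9,r3:7,r4:4,r5:5
c2: issue MUL r4<-Mul1 | r0:Add1,r1:4,r2:9,r3:7,r4:Mul1,r5:5
c3: CDB Add1=-4; issue SUB r5<-Add1 | r0:-4,r1:4,r2:9,r3:7,r4:Mul1,r5:Add1
c4: issue MUL r2<-Mul2 | r0:-4,r1:4,r2:Mul2,r3:7,r4:Mul1,r5:Add1
c5: issue SUB r4<-Add2 | r0:-4,r1:4,r2:Mul2,r3:7,r4:Add2,r5:Add1
c6: CDB Mul1=35; stall | r0:-4,r1:4,r2:Mul2,r3:7,r4:Add2,r5:Add1
c7: CDB Add2=8; issue SUB r4<-Add2 | r0:-4,r1:4,r2:Mul2,r3:7,r4:Add2,r5:Add1
c8: CDB Add1=-31; issue ADD r2<-Add1 | r0:-4,r1:4,r2:Add1,r3:7,r4:Add2,r5:-31
c9: CDB Add2=-3; issue ADD r2<-Add2 | r0:-4,r1:4,r2:Add2,r3:7,r4:-3,r5:-31
c10: CDB Mul2=-16 | r0:-4,r1:4,r2:Add2,r3:7,r4:-3,r5:-31
c11: CDB Add2=4 | r0:-4,r1:4,r2:4,r3:7,r4:-3,r5:-31
c12: CDB Add1=-47 | r0:-4,r1:4,r2:4,r3:7,r4:-3,r5:-31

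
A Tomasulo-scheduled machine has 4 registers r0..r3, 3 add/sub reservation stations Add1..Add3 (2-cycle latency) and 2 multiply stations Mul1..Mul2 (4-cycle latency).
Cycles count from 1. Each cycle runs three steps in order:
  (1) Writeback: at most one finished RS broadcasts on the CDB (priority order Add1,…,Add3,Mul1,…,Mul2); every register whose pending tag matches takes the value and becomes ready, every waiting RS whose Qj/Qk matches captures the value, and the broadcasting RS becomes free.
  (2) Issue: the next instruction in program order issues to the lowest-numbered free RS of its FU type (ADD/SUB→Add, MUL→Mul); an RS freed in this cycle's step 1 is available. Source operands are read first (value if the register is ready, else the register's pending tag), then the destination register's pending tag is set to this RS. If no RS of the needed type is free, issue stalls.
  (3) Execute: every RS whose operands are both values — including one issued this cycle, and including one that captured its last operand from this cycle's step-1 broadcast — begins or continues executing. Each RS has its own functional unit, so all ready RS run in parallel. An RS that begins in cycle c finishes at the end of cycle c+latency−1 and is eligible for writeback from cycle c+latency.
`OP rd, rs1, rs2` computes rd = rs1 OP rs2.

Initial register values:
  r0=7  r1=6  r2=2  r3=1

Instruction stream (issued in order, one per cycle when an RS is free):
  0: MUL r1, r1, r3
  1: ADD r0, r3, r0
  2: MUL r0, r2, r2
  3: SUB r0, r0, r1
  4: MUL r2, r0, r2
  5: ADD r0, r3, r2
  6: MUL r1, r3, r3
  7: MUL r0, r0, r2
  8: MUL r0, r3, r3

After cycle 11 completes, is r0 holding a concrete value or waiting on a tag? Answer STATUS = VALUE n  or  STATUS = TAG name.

c1: issue MUL r1<-Mul1 | r0:7,r1:Mul1,r2:2,r3:1
c2: issue ADD r0<-Add1 | r0:Add1,r1:Mul1,r2:2,r3:1
c3: issue MUL r0<-Mul2 | r0:Mul2,r1:Mul1,r2:2,r3:1
c4: CDB Add1=8; issue SUB r0<-Add1 | r0:Add1,r1:Mul1,r2:2,r3:1
c5: CDB Mul1=6; issue MUL r2<-Mul1 | r0:Add1,r1:6,r2:Mul1,r3:1
c6: issue ADD r0<-Add2 | r0:Add2,r1:6,r2:Mul1,r3:1
c7: CDB Mul2=4; issue MUL r1<-Mul2 | r0:Add2,r1:Mul2,r2:Mul1,r3:1
c8: stall | r0:Add2,r1:Mul2,r2:Mul1,r3:1
c9: CDB Add1=-2; stall | r0:Add2,r1:Mul2,r2:Mul1,r3:1
c10: stall | r0:Add2,r1:Mul2,r2:Mul1,r3:1
c11: CDB Mul2=1; issue MUL r0<-Mul2 | r0:Mul2,r1:1,r2:Mul1,r3:1

STATUS = TAG Mul2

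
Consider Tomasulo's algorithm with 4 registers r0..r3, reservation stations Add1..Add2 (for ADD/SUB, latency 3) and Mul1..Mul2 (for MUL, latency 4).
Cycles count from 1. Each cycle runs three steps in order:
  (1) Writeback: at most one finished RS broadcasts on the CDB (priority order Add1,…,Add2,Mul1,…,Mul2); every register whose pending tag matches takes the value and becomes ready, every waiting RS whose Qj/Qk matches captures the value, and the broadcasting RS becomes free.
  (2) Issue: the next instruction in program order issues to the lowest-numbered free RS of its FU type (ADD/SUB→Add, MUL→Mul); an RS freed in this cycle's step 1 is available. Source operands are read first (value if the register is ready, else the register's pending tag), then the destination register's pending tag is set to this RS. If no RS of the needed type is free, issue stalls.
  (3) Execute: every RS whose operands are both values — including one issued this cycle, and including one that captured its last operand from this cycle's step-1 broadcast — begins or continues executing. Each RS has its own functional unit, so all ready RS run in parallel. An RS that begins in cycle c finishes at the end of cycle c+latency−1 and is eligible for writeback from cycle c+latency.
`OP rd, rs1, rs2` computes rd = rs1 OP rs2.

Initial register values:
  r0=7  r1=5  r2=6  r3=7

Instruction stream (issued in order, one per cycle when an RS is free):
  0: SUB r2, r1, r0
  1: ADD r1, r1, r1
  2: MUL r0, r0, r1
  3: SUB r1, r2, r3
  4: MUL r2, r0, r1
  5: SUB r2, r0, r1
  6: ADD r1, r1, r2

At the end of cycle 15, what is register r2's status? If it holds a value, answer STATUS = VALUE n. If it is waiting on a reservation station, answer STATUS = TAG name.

  c1: issue SUB r2<-Add1  regs: r0:7,r1:5,r2:Add1,r3:7
  c2: issue ADD r1<-Add2  regs: r0:7,r1:Add2,r2:Add1,r3:7
  c3: issue MUL r0<-Mul1  regs: r0:Mul1,r1:Add2,r2:Add1,r3:7
  c4: CDB Add1=-2; issue SUB r1<-Add1  regs: r0:Mul1,r1:Add1,r2:-2,r3:7
  c5: CDB Add2=10; issue MUL r2<-Mul2  regs: r0:Mul1,r1:Add1,r2:Mul2,r3:7
  c6: issue SUB r2<-Add2  regs: r0:Mul1,r1:Add1,r2:Add2,r3:7
  c7: CDB Add1=-9; issue ADD r1<-Add1  regs: r0:Mul1,r1:Add1,r2:Add2,r3:7
  c8: -  regs: r0:Mul1,r1:Add1,r2:Add2,r3:7
  c9: CDB Mul1=70  regs: r0:70,r1:Add1,r2:Add2,r3:7
  c10: -  regs: r0:70,r1:Add1,r2:Add2,r3:7
  c11: -  regs: r0:70,r1:Add1,r2:Add2,r3:7
  c12: CDB Add2=79  regs: r0:70,r1:Add1,r2:79,r3:7
  c13: CDB Mul2=-630  regs: r0:70,r1:Add1,r2:79,r3:7
  c14: -  regs: r0:70,r1:Add1,r2:79,r3:7
  c15: CDB Add1=70  regs: r0:70,r1:70,r2:79,r3:7

STATUS = VALUE 79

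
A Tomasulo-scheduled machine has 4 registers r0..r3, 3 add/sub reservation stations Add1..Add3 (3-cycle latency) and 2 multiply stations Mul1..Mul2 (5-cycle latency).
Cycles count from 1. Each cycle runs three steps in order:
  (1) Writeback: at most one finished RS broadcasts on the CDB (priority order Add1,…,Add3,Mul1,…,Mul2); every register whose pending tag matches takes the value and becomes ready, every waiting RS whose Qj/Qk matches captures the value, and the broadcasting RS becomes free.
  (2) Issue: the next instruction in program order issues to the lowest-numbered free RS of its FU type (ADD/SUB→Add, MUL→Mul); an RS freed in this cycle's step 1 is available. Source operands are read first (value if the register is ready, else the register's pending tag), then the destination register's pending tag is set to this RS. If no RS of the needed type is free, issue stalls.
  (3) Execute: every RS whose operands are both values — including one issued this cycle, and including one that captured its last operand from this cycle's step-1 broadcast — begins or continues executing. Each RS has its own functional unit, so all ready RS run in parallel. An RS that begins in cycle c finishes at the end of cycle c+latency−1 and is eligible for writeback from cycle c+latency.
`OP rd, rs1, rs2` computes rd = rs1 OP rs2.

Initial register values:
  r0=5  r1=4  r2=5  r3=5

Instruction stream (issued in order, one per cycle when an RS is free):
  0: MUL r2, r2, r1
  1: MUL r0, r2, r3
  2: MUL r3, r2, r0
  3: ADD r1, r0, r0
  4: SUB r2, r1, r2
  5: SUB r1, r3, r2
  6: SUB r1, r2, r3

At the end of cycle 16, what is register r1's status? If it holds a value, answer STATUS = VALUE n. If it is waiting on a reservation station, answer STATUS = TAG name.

c1: issue MUL r2<-Mul1 | r0:5,r1:4,r2:Mul1,r3:5
c2: issue MUL r0<-Mul2 | r0:Mul2,r1:4,r2:Mul1,r3:5
c3: stall | r0:Mul2,r1:4,r2:Mul1,r3:5
c4: stall | r0:Mul2,r1:4,r2:Mul1,r3:5
c5: stall | r0:Mul2,r1:4,r2:Mul1,r3:5
c6: CDB Mul1=20; issue MUL r3<-Mul1 | r0:Mul2,r1:4,r2:20,r3:Mul1
c7: issue ADD r1<-Add1 | r0:Mul2,r1:Add1,r2:20,r3:Mul1
c8: issue SUB r2<-Add2 | r0:Mul2,r1:Add1,r2:Add2,r3:Mul1
c9: issue SUB r1<-Add3 | r0:Mul2,r1:Add3,r2:Add2,r3:Mul1
c10: stall | r0:Mul2,r1:Add3,r2:Add2,r3:Mul1
c11: CDB Mul2=100; stall | r0:100,r1:Add3,r2:Add2,r3:Mul1
c12: stall | r0:100,r1:Add3,r2:Add2,r3:Mul1
c13: stall | r0:100,r1:Add3,r2:Add2,r3:Mul1
c14: CDB Add1=200; issue SUB r1<-Add1 | r0:100,r1:Add1,r2:Add2,r3:Mul1
c15: - | r0:100,r1:Add1,r2:Add2,r3:Mul1
c16: CDB Mul1=2000 | r0:100,r1:Add1,r2:Add2,r3:2000

STATUS = TAG Add1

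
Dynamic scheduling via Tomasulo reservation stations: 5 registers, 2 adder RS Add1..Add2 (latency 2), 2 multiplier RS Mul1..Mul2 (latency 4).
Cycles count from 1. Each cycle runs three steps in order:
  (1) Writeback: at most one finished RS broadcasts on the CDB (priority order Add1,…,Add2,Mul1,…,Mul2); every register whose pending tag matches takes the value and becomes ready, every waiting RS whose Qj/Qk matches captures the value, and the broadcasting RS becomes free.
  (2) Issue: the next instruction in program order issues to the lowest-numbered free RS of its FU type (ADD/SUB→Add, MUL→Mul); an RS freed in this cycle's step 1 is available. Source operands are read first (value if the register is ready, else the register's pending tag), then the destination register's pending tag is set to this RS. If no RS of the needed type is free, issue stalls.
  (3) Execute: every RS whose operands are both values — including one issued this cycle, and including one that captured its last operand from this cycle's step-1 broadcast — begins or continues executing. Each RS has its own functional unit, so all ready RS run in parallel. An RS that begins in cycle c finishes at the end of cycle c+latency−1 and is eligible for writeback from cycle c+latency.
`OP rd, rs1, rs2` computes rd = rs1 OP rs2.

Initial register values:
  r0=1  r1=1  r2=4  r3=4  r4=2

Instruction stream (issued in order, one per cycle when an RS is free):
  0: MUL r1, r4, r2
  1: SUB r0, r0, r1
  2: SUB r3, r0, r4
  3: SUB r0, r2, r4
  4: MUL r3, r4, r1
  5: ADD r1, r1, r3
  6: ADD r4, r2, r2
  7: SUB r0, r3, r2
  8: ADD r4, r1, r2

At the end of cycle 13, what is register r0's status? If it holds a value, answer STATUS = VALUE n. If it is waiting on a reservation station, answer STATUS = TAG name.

c1: issue MUL r1<-Mul1 | r0:1,r1:Mul1,r2:4,r3:4,r4:2
c2: issue SUB r0<-Add1 | r0:Add1,r1:Mul1,r2:4,r3:4,r4:2
c3: issue SUB r3<-Add2 | r0:Add1,r1:Mul1,r2:4,r3:Add2,r4:2
c4: stall | r0:Add1,r1:Mul1,r2:4,r3:Add2,r4:2
c5: CDB Mul1=8; stall | r0:Add1,r1:8,r2:4,r3:Add2,r4:2
c6: stall | r0:Add1,r1:8,r2:4,r3:Add2,r4:2
c7: CDB Add1=-7; issue SUB r0<-Add1 | r0:Add1,r1:8,r2:4,r3:Add2,r4:2
c8: issue MUL r3<-Mul1 | r0:Add1,r1:8,r2:4,r3:Mul1,r4:2
c9: CDB Add1=2; issue ADD r1<-Add1 | r0:2,r1:Add1,r2:4,r3:Mul1,r4:2
c10: CDB Add2=-9; issue ADD r4<-Add2 | r0:2,r1:Add1,r2:4,r3:Mul1,r4:Add2
c11: stall | r0:2,r1:Add1,r2:4,r3:Mul1,r4:Add2
c12: CDB Add2=8; issue SUB r0<-Add2 | r0:Add2,r1:Add1,r2:4,r3:Mul1,r4:8
c13: CDB Mul1=16; stall | r0:Add2,r1:Add1,r2:4,r3:16,r4:8

STATUS = TAG Add2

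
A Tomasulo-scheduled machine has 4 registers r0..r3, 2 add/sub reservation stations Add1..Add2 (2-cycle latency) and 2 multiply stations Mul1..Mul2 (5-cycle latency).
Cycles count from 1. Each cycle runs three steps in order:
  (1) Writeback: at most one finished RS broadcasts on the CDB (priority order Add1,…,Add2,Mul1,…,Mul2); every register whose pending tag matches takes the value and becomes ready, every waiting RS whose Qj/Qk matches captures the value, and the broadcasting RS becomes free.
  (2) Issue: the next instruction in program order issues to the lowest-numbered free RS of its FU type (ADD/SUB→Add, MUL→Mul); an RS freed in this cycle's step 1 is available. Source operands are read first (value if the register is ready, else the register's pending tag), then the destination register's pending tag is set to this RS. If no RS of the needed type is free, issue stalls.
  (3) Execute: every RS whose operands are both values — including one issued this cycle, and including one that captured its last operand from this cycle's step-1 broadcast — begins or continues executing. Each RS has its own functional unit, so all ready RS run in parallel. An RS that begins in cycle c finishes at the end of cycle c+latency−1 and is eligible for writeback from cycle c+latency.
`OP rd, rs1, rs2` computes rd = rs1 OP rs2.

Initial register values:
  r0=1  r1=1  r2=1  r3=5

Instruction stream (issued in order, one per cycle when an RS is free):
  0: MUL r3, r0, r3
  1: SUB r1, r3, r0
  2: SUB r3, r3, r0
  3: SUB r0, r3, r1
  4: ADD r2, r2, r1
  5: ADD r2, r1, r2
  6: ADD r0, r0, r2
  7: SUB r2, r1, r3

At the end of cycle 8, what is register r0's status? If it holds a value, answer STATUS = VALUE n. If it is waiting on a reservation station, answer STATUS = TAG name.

STATUS = TAG Add1

cycle 1: issue MUL r3<-Mul1 // r0:1,r1:1,r2:1,r3:Mul1
cycle 2: issue SUB r1<-Add1 // r0:1,r1:Add1,r2:1,r3:Mul1
cycle 3: issue SUB r3<-Add2 // r0:1,r1:Add1,r2:1,r3:Add2
cycle 4: stall // r0:1,r1:Add1,r2:1,r3:Add2
cycle 5: stall // r0:1,r1:Add1,r2:1,r3:Add2
cycle 6: CDB Mul1=5; stall // r0:1,r1:Add1,r2:1,r3:Add2
cycle 7: stall // r0:1,r1:Add1,r2:1,r3:Add2
cycle 8: CDB Add1=4; issue SUB r0<-Add1 // r0:Add1,r1:4,r2:1,r3:Add2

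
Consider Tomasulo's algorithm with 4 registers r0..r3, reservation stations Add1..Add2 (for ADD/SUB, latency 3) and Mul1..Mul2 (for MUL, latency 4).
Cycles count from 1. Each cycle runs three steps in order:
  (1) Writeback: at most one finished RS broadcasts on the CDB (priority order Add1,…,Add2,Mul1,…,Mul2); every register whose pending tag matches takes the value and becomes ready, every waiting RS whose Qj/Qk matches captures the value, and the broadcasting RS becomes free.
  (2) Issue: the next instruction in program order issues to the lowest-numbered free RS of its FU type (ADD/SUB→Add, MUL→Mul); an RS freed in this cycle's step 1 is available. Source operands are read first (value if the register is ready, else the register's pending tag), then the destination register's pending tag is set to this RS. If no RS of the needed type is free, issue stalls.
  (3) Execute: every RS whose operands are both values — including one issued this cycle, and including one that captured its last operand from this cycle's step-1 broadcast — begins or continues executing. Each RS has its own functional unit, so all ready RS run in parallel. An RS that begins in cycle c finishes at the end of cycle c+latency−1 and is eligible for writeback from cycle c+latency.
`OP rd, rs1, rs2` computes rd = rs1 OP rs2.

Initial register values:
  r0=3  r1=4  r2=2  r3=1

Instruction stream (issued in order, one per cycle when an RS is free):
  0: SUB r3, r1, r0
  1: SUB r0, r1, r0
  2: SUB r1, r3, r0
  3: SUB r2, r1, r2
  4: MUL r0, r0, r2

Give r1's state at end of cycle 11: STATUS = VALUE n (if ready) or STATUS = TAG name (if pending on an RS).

  c1: issue SUB r3<-Add1  regs: r0:3,r1:4,r2:2,r3:Add1
  c2: issue SUB r0<-Add2  regs: r0:Add2,r1:4,r2:2,r3:Add1
  c3: stall  regs: r0:Add2,r1:4,r2:2,r3:Add1
  c4: CDB Add1=1; issue SUB r1<-Add1  regs: r0:Add2,r1:Add1,r2:2,r3:1
  c5: CDB Add2=1; issue SUB r2<-Add2  regs: r0:1,r1:Add1,r2:Add2,r3:1
  c6: issue MUL r0<-Mul1  regs: r0:Mul1,r1:Add1,r2:Add2,r3:1
  c7: -  regs: r0:Mul1,r1:Add1,r2:Add2,r3:1
  c8: CDB Add1=0  regs: r0:Mul1,r1:0,r2:Add2,r3:1
  c9: -  regs: r0:Mul1,r1:0,r2:Add2,r3:1
  c10: -  regs: r0:Mul1,r1:0,r2:Add2,r3:1
  c11: CDB Add2=-2  regs: r0:Mul1,r1:0,r2:-2,r3:1

STATUS = VALUE 0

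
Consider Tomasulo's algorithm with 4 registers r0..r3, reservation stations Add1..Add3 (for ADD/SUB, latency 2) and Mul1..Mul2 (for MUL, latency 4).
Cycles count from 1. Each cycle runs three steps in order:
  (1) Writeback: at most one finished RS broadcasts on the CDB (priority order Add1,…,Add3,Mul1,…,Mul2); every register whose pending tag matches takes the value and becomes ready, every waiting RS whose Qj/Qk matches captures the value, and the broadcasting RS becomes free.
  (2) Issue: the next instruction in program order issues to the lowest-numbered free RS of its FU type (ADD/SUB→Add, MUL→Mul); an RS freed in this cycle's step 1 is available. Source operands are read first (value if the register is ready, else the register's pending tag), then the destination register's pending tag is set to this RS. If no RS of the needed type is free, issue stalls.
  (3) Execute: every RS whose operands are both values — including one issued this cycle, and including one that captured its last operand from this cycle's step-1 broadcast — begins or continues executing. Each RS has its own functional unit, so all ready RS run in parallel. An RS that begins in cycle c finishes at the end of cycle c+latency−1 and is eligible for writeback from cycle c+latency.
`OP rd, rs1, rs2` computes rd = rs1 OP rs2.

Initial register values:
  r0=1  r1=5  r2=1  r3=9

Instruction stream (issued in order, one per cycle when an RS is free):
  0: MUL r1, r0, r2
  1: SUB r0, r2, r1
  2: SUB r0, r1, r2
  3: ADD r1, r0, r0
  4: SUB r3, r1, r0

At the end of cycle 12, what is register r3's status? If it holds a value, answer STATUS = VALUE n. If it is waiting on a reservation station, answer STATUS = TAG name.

STATUS = VALUE 0

cycle 1: issue MUL r1<-Mul1 // r0:1,r1:Mul1,r2:1,r3:9
cycle 2: issue SUB r0<-Add1 // r0:Add1,r1:Mul1,r2:1,r3:9
cycle 3: issue SUB r0<-Add2 // r0:Add2,r1:Mul1,r2:1,r3:9
cycle 4: issue ADD r1<-Add3 // r0:Add2,r1:Add3,r2:1,r3:9
cycle 5: CDB Mul1=1; stall // r0:Add2,r1:Add3,r2:1,r3:9
cycle 6: stall // r0:Add2,r1:Add3,r2:1,r3:9
cycle 7: CDB Add1=0; issue SUB r3<-Add1 // r0:Add2,r1:Add3,r2:1,r3:Add1
cycle 8: CDB Add2=0 // r0:0,r1:Add3,r2:1,r3:Add1
cycle 9: - // r0:0,r1:Add3,r2:1,r3:Add1
cycle 10: CDB Add3=0 // r0:0,r1:0,r2:1,r3:Add1
cycle 11: - // r0:0,r1:0,r2:1,r3:Add1
cycle 12: CDB Add1=0 // r0:0,r1:0,r2:1,r3:0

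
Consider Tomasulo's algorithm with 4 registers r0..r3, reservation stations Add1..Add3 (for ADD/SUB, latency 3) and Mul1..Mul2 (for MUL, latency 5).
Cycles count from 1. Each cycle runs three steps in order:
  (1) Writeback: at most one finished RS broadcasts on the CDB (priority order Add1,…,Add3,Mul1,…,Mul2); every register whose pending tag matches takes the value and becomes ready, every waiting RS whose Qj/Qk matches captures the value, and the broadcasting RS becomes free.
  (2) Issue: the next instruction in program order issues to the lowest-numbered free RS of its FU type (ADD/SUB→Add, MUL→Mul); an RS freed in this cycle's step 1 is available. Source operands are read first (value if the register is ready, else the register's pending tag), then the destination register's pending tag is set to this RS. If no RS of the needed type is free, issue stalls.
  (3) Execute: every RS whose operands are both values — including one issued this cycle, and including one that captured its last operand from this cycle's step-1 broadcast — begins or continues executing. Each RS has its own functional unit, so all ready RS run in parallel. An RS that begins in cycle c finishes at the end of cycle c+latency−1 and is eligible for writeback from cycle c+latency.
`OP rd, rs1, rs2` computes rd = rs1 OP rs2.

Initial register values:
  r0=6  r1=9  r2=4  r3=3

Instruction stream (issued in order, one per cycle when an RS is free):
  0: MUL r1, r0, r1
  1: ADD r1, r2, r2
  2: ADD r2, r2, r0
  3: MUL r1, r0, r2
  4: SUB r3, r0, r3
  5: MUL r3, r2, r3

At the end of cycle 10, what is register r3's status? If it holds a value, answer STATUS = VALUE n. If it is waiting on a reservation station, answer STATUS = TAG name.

STATUS = TAG Mul1

  c1: issue MUL r1<-Mul1  regs: r0:6,r1:Mul1,r2:4,r3:3
  c2: issue ADD r1<-Add1  regs: r0:6,r1:Add1,r2:4,r3:3
  c3: issue ADD r2<-Add2  regs: r0:6,r1:Add1,r2:Add2,r3:3
  c4: issue MUL r1<-Mul2  regs: r0:6,r1:Mul2,r2:Add2,r3:3
  c5: CDB Add1=8; issue SUB r3<-Add1  regs: r0:6,r1:Mul2,r2:Add2,r3:Add1
  c6: CDB Add2=10; stall  regs: r0:6,r1:Mul2,r2:10,r3:Add1
  c7: CDB Mul1=54; issue MUL r3<-Mul1  regs: r0:6,r1:Mul2,r2:10,r3:Mul1
  c8: CDB Add1=3  regs: r0:6,r1:Mul2,r2:10,r3:Mul1
  c9: -  regs: r0:6,r1:Mul2,r2:10,r3:Mul1
  c10: -  regs: r0:6,r1:Mul2,r2:10,r3:Mul1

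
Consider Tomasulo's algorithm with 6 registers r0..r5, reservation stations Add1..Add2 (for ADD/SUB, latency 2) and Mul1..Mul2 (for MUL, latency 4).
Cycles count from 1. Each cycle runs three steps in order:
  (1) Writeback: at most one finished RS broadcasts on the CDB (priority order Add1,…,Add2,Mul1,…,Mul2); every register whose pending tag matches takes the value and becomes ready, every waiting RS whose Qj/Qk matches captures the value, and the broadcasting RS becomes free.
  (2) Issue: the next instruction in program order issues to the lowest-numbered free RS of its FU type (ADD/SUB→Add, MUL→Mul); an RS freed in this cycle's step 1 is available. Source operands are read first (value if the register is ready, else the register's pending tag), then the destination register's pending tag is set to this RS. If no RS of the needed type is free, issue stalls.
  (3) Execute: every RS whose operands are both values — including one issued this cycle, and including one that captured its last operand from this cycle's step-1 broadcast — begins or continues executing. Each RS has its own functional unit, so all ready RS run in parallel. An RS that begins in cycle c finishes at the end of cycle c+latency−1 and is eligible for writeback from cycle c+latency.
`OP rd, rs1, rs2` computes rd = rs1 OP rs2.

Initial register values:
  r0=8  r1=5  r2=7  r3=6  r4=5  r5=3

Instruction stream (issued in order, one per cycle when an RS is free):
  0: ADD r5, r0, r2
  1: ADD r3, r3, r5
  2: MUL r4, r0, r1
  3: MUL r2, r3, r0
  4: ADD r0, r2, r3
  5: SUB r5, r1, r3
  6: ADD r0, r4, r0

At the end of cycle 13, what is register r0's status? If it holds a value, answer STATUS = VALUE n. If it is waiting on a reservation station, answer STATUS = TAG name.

STATUS = VALUE 229

cycle 1: issue ADD r5<-Add1 // r0:8,r1:5,r2:7,r3:6,r4:5,r5:Add1
cycle 2: issue ADD r3<-Add2 // r0:8,r1:5,r2:7,r3:Add2,r4:5,r5:Add1
cycle 3: CDB Add1=15; issue MUL r4<-Mul1 // r0:8,r1:5,r2:7,r3:Add2,r4:Mul1,r5:15
cycle 4: issue MUL r2<-Mul2 // r0:8,r1:5,r2:Mul2,r3:Add2,r4:Mul1,r5:15
cycle 5: CDB Add2=21; issue ADD r0<-Add1 // r0:Add1,r1:5,r2:Mul2,r3:21,r4:Mul1,r5:15
cycle 6: issue SUB r5<-Add2 // r0:Add1,r1:5,r2:Mul2,r3:21,r4:Mul1,r5:Add2
cycle 7: CDB Mul1=40; stall // r0:Add1,r1:5,r2:Mul2,r3:21,r4:40,r5:Add2
cycle 8: CDB Add2=-16; issue ADD r0<-Add2 // r0:Add2,r1:5,r2:Mul2,r3:21,r4:40,r5:-16
cycle 9: CDB Mul2=168 // r0:Add2,r1:5,r2:168,r3:21,r4:40,r5:-16
cycle 10: - // r0:Add2,r1:5,r2:168,r3:21,r4:40,r5:-16
cycle 11: CDB Add1=189 // r0:Add2,r1:5,r2:168,r3:21,r4:40,r5:-16
cycle 12: - // r0:Add2,r1:5,r2:168,r3:21,r4:40,r5:-16
cycle 13: CDB Add2=229 // r0:229,r1:5,r2:168,r3:21,r4:40,r5:-16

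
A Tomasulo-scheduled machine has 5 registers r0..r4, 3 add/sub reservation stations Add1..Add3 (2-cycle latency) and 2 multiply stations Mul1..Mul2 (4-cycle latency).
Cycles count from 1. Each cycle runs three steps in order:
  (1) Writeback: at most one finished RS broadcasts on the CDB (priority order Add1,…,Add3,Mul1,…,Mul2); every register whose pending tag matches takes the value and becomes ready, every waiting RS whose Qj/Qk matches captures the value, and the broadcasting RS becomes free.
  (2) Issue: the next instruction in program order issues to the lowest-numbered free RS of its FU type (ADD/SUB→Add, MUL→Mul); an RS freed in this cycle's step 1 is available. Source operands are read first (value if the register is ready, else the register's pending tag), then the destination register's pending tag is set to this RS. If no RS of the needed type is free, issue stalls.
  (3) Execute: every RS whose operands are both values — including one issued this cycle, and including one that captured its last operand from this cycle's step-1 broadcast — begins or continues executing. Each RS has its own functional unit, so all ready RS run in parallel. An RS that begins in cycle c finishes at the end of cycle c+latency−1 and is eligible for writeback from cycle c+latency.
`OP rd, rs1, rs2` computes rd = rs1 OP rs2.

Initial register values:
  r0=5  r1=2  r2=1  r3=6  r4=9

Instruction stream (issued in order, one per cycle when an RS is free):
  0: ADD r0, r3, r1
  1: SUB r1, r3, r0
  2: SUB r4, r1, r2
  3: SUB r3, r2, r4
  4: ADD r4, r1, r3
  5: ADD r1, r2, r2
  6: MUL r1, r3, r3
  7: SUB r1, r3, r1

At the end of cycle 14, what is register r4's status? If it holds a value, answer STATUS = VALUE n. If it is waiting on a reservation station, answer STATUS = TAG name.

  c1: issue ADD r0<-Add1  regs: r0:Add1,r1:2,r2:1,r3:6,r4:9
  c2: issue SUB r1<-Add2  regs: r0:Add1,r1:Add2,r2:1,r3:6,r4:9
  c3: CDB Add1=8; issue SUB r4<-Add1  regs: r0:8,r1:Add2,r2:1,r3:6,r4:Add1
  c4: issue SUB r3<-Add3  regs: r0:8,r1:Add2,r2:1,r3:Add3,r4:Add1
  c5: CDB Add2=-2; issue ADD r4<-Add2  regs: r0:8,r1:-2,r2:1,r3:Add3,r4:Add2
  c6: stall  regs: r0:8,r1:-2,r2:1,r3:Add3,r4:Add2
  c7: CDB Add1=-3; issue ADD r1<-Add1  regs: r0:8,r1:Add1,r2:1,r3:Add3,r4:Add2
  c8: issue MUL r1<-Mul1  regs: r0:8,r1:Mul1,r2:1,r3:Add3,r4:Add2
  c9: CDB Add1=2; issue SUB r1<-Add1  regs: r0:8,r1:Add1,r2:1,r3:Add3,r4:Add2
  c10: CDB Add3=4  regs: r0:8,r1:Add1,r2:1,r3:4,r4:Add2
  c11: -  regs: r0:8,r1:Add1,r2:1,r3:4,r4:Add2
  c12: CDB Add2=2  regs: r0:8,r1:Add1,r2:1,r3:4,r4:2
  c13: -  regs: r0:8,r1:Add1,r2:1,r3:4,r4:2
  c14: CDB Mul1=16  regs: r0:8,r1:Add1,r2:1,r3:4,r4:2

STATUS = VALUE 2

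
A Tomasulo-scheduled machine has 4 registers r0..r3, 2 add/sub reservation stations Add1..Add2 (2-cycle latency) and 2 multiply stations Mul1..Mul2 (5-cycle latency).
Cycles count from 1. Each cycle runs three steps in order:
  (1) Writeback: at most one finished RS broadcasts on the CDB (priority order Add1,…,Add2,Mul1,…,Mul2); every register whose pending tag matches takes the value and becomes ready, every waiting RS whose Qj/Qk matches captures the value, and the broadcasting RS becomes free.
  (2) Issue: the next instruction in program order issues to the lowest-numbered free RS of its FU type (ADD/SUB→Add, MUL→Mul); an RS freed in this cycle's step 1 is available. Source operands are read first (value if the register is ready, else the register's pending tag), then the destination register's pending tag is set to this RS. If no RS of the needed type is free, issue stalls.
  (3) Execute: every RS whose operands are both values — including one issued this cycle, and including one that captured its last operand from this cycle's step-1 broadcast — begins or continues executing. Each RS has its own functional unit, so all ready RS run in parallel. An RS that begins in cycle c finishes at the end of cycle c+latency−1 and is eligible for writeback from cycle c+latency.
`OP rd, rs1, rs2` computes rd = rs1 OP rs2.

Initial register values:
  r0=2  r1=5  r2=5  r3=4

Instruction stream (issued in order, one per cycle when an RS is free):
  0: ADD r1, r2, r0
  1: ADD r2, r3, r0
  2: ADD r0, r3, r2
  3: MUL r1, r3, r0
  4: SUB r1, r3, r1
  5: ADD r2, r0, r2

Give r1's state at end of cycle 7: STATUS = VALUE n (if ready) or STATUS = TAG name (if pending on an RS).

STATUS = TAG Add2

c1: issue ADD r1<-Add1 | r0:2,r1:Add1,r2:5,r3:4
c2: issue ADD r2<-Add2 | r0:2,r1:Add1,r2:Add2,r3:4
c3: CDB Add1=7; issue ADD r0<-Add1 | r0:Add1,r1:7,r2:Add2,r3:4
c4: CDB Add2=6; issue MUL r1<-Mul1 | r0:Add1,r1:Mul1,r2:6,r3:4
c5: issue SUB r1<-Add2 | r0:Add1,r1:Add2,r2:6,r3:4
c6: CDB Add1=10; issue ADD r2<-Add1 | r0:10,r1:Add2,r2:Add1,r3:4
c7: - | r0:10,r1:Add2,r2:Add1,r3:4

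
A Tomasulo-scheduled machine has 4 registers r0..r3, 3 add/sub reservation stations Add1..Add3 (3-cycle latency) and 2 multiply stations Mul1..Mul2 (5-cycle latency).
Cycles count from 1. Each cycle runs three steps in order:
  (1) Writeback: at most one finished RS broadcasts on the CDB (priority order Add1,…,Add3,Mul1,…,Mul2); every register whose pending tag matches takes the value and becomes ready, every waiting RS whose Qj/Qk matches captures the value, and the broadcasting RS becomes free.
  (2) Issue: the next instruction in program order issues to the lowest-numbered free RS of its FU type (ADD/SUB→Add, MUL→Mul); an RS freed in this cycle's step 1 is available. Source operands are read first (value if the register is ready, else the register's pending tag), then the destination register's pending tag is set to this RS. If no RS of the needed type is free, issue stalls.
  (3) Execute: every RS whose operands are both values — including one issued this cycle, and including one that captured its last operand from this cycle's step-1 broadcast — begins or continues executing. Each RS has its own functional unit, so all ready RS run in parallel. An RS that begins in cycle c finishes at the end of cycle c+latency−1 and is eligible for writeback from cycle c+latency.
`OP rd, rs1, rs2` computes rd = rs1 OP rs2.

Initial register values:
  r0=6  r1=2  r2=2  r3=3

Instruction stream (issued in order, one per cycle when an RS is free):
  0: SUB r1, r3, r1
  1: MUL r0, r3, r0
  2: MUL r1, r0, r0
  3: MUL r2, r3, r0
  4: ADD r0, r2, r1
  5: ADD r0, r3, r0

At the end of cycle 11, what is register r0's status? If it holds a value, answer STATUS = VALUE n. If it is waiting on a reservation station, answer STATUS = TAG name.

STATUS = TAG Add2

  c1: issue SUB r1<-Add1  regs: r0:6,r1:Add1,r2:2,r3:3
  c2: issue MUL r0<-Mul1  regs: r0:Mul1,r1:Add1,r2:2,r3:3
  c3: issue MUL r1<-Mul2  regs: r0:Mul1,r1:Mul2,r2:2,r3:3
  c4: CDB Add1=1; stall  regs: r0:Mul1,r1:Mul2,r2:2,r3:3
  c5: stall  regs: r0:Mul1,r1:Mul2,r2:2,r3:3
  c6: stall  regs: r0:Mul1,r1:Mul2,r2:2,r3:3
  c7: CDB Mul1=18; issue MUL r2<-Mul1  regs: r0:18,r1:Mul2,r2:Mul1,r3:3
  c8: issue ADD r0<-Add1  regs: r0:Add1,r1:Mul2,r2:Mul1,r3:3
  c9: issue ADD r0<-Add2  regs: r0:Add2,r1:Mul2,r2:Mul1,r3:3
  c10: -  regs: r0:Add2,r1:Mul2,r2:Mul1,r3:3
  c11: -  regs: r0:Add2,r1:Mul2,r2:Mul1,r3:3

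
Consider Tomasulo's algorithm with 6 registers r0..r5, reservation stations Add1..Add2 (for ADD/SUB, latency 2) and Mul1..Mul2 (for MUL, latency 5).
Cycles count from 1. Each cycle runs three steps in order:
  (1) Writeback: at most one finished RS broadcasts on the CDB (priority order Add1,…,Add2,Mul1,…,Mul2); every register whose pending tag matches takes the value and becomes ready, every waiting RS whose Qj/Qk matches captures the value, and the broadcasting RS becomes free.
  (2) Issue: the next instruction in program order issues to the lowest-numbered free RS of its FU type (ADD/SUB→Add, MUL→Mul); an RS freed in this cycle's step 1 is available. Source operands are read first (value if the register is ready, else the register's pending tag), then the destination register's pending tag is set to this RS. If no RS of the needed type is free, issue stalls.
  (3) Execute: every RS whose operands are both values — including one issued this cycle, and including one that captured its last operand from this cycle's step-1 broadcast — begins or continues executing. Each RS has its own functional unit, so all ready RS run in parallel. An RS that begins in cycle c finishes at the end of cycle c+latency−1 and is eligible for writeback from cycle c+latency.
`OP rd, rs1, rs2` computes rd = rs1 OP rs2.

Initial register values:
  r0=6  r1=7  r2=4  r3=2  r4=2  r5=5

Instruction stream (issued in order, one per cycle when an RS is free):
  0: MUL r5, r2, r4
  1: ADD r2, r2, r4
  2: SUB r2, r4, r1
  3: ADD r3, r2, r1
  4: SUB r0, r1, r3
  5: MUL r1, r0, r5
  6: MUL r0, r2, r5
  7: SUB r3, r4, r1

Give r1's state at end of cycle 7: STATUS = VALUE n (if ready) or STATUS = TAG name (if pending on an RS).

STATUS = TAG Mul1

  c1: issue MUL r5<-Mul1  regs: r0:6,r1:7,r2:4,r3:2,r4:2,r5:Mul1
  c2: issue ADD r2<-Add1  regs: r0:6,r1:7,r2:Add1,r3:2,r4:2,r5:Mul1
  c3: issue SUB r2<-Add2  regs: r0:6,r1:7,r2:Add2,r3:2,r4:2,r5:Mul1
  c4: CDB Add1=6; issue ADD r3<-Add1  regs: r0:6,r1:7,r2:Add2,r3:Add1,r4:2,r5:Mul1
  c5: CDB Add2=-5; issue SUB r0<-Add2  regs: r0:Add2,r1:7,r2:-5,r3:Add1,r4:2,r5:Mul1
  c6: CDB Mul1=8; issue MUL r1<-Mul1  regs: r0:Add2,r1:Mul1,r2:-5,r3:Add1,r4:2,r5:8
  c7: CDB Add1=2; issue MUL r0<-Mul2  regs: r0:Mul2,r1:Mul1,r2:-5,r3:2,r4:2,r5:8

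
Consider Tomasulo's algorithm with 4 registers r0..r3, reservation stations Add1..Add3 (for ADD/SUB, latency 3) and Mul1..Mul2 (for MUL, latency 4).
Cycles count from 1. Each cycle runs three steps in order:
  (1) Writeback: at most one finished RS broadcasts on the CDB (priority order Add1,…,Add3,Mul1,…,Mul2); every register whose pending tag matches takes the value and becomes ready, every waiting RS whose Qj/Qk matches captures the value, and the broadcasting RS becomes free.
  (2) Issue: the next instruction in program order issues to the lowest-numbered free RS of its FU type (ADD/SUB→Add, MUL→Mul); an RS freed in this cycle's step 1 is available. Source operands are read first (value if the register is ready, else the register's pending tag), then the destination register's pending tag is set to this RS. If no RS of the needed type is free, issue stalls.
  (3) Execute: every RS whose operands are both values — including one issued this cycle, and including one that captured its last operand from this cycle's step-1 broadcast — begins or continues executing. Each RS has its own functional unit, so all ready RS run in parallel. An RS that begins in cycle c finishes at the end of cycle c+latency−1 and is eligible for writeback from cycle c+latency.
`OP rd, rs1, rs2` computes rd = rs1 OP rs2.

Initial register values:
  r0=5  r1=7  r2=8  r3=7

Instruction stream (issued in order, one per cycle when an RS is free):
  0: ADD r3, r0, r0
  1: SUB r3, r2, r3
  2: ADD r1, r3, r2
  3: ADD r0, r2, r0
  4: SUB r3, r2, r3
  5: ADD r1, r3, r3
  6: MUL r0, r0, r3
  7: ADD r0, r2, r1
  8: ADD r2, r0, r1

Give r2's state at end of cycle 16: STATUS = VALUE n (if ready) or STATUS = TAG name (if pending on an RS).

c1: issue ADD r3<-Add1 | r0:5,r1:7,r2:8,r3:Add1
c2: issue SUB r3<-Add2 | r0:5,r1:7,r2:8,r3:Add2
c3: issue ADD r1<-Add3 | r0:5,r1:Add3,r2:8,r3:Add2
c4: CDB Add1=10; issue ADD r0<-Add1 | r0:Add1,r1:Add3,r2:8,r3:Add2
c5: stall | r0:Add1,r1:Add3,r2:8,r3:Add2
c6: stall | r0:Add1,r1:Add3,r2:8,r3:Add2
c7: CDB Add1=13; issue SUB r3<-Add1 | r0:13,r1:Add3,r2:8,r3:Add1
c8: CDB Add2=-2; issue ADD r1<-Add2 | r0:13,r1:Add2,r2:8,r3:Add1
c9: issue MUL r0<-Mul1 | r0:Mul1,r1:Add2,r2:8,r3:Add1
c10: stall | r0:Mul1,r1:Add2,r2:8,r3:Add1
c11: CDB Add1=10; issue ADD r0<-Add1 | r0:Add1,r1:Add2,r2:8,r3:10
c12: CDB Add3=6; issue ADD r2<-Add3 | r0:Add1,r1:Add2,r2:Add3,r3:10
c13: - | r0:Add1,r1:Add2,r2:Add3,r3:10
c14: CDB Add2=20 | r0:Add1,r1:20,r2:Add3,r3:10
c15: CDB Mul1=130 | r0:Add1,r1:20,r2:Add3,r3:10
c16: - | r0:Add1,r1:20,r2:Add3,r3:10

STATUS = TAG Add3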